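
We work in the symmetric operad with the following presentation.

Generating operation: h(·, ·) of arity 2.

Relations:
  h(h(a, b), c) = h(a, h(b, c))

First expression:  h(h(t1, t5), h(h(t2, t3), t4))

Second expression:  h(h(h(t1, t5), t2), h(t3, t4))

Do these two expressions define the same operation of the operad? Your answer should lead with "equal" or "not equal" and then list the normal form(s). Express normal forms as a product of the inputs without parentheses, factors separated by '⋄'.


Normal form of the first expression: t1 ⋄ t5 ⋄ t2 ⋄ t3 ⋄ t4
Normal form of the second expression: t1 ⋄ t5 ⋄ t2 ⋄ t3 ⋄ t4
One common form — equal.

equal; both compose to t1 ⋄ t5 ⋄ t2 ⋄ t3 ⋄ t4


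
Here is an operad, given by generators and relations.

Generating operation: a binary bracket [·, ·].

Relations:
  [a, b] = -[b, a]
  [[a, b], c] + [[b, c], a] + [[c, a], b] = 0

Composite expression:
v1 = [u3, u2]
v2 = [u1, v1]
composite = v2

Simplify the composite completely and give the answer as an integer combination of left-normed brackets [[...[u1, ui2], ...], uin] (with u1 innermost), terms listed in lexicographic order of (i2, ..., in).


-[[u1, u2], u3] + [[u1, u3], u2]

Expand each bracket as ab - ba; the u1-initial words give the coefficients.
Composite bracket: [u1, [u3, u2]]
Under [a, b] = ab - ba we get 4 signed associative words (2^2 = 4).
Collect the words opening with u1:
  sign of u1u2u3 is -1, so it contributes -[[u1, u2], u3]
  sign of u1u3u2 is +1, so it contributes +[[u1, u3], u2]


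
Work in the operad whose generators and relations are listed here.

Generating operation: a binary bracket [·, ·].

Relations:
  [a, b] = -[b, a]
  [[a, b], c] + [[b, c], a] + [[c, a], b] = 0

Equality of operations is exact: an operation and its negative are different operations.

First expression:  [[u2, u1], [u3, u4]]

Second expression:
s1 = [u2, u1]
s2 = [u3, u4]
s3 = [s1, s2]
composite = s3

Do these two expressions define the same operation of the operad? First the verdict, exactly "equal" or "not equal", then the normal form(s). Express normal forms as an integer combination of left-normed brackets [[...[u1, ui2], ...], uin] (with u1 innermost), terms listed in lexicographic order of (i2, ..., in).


The first expression reduces to -[[[u1, u2], u3], u4] + [[[u1, u2], u4], u3]
The second expression reduces to -[[[u1, u2], u3], u4] + [[[u1, u2], u4], u3]
Same normal form: equal.

equal; the common form is -[[[u1, u2], u3], u4] + [[[u1, u2], u4], u3]


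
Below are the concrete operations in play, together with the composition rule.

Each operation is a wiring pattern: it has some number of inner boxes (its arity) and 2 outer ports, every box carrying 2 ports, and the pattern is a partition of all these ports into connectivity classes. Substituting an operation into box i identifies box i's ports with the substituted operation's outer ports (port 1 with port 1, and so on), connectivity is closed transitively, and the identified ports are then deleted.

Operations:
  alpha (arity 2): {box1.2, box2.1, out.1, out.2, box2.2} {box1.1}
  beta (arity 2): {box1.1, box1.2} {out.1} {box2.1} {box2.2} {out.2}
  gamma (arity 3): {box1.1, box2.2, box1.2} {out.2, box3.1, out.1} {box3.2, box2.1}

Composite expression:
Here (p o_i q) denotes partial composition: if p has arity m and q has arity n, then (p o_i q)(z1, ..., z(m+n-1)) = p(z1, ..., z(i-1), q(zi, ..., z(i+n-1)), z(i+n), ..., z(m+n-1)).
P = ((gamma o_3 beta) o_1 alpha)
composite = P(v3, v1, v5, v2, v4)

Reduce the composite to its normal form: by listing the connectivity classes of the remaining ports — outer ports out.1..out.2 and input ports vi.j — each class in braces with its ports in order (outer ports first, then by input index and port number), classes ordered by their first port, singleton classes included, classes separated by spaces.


{out.1, out.2} {v1.1, v1.2, v3.2, v5.2} {v2.1, v2.2} {v3.1} {v4.1} {v4.2} {v5.1}

Two ports join when wires chain via gamma-identified ports.
composing alpha on (v3, v1), with out.j its own outer ports: {out.1, out.2, v1.1, v1.2, v3.2} {v3.1}
composing beta on (v2, v4), with out.j its own outer ports: {out.1} {out.2} {v2.1, v2.2} {v4.1} {v4.2}
composing gamma on (v3, v1, v5, v2, v4), with out.j its own outer ports: {out.1, out.2} {v1.1, v1.2, v3.2, v5.2} {v2.1, v2.2} {v3.1} {v4.1} {v4.2} {v5.1}


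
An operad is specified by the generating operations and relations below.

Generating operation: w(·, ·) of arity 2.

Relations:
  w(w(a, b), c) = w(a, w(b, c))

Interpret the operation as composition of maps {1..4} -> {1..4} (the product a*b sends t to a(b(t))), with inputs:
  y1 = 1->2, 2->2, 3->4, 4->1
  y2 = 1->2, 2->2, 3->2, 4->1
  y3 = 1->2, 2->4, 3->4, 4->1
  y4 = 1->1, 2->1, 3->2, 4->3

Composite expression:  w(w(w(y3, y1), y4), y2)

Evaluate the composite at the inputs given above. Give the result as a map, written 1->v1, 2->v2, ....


1->4, 2->4, 3->4, 4->4


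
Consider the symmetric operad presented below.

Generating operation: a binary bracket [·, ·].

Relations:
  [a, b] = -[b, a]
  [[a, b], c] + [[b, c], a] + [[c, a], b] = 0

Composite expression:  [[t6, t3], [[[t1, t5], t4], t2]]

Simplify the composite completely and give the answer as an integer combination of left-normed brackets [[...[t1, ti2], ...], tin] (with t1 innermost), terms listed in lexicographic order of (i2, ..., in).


[[[[[t1, t5], t4], t2], t3], t6] - [[[[[t1, t5], t4], t2], t6], t3]

In the tensor algebra, words opening t1 carry the t1-anchored form.
Composite bracket: [[t6, t3], [[[t1, t5], t4], t2]]
Expanding via [a, b] = ab - ba: 32 signed words (2^5 = 32).
Keep just the words that open with t1:
  from t1t5t4t2t3t6, sign +1: term +[[[[[t1, t5], t4], t2], t3], t6]
  from t1t5t4t2t6t3, sign -1: term -[[[[[t1, t5], t4], t2], t6], t3]


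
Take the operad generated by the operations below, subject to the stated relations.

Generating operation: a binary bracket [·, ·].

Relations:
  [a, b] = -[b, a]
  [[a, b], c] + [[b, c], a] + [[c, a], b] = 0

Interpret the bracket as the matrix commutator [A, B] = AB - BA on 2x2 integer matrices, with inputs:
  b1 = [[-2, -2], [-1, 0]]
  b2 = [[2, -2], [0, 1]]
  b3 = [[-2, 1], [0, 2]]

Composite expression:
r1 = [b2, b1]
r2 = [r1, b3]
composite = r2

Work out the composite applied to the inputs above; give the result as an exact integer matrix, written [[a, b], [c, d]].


[[-1, -20], [-4, 1]]


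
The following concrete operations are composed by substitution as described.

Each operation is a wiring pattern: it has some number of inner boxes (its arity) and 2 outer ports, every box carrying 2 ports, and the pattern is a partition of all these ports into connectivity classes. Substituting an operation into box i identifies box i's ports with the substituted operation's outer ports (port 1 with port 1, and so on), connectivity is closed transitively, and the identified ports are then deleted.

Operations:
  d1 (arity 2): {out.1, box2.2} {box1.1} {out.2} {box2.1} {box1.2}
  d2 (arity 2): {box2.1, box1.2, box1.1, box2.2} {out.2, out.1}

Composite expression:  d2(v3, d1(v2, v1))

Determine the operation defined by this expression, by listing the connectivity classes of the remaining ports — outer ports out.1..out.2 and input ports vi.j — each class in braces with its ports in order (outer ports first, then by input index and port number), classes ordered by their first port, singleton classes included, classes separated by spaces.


{out.1, out.2} {v1.1} {v1.2, v3.1, v3.2} {v2.1} {v2.2}

Treat the ports identified at d2 as solder joints: merge, then drop.
after d1, the pattern on (v2, v1) reads {out.1, v1.2} {out.2} {v1.1} {v2.1} {v2.2} (out.j = its outer ports)
after d2, the pattern on (v3, v2, v1) reads {out.1, out.2} {v1.1} {v1.2, v3.1, v3.2} {v2.1} {v2.2} (out.j = its outer ports)


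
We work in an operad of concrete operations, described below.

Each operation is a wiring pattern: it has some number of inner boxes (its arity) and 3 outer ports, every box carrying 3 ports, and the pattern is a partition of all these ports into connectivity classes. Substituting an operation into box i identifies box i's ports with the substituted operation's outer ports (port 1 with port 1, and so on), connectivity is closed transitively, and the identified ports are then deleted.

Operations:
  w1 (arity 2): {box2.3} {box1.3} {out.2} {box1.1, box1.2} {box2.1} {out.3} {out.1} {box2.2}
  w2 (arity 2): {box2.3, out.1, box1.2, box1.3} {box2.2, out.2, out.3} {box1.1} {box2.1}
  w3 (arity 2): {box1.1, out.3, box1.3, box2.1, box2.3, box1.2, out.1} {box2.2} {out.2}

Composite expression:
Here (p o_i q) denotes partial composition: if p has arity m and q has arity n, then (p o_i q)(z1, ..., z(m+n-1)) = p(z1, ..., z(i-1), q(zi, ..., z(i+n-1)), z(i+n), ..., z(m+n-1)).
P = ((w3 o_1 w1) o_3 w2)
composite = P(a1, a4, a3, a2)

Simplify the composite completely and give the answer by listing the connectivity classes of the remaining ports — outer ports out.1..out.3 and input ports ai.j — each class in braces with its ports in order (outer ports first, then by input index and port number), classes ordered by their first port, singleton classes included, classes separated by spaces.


{out.1, out.3, a2.2, a2.3, a3.2, a3.3} {out.2} {a1.1, a1.2} {a1.3} {a2.1} {a3.1} {a4.1} {a4.2} {a4.3}

After gluing at w3, chains via deleted ports link the a-ports.
w1 over (a1, a4) gives {out.1} {out.2} {out.3} {a1.1, a1.2} {a1.3} {a4.1} {a4.2} {a4.3}, out.j being that stage's outer ports
w2 over (a3, a2) gives {out.1, a2.3, a3.2, a3.3} {out.2, out.3, a2.2} {a2.1} {a3.1}, out.j being that stage's outer ports
w3 over (a1, a4, a3, a2) gives {out.1, out.3, a2.2, a2.3, a3.2, a3.3} {out.2} {a1.1, a1.2} {a1.3} {a2.1} {a3.1} {a4.1} {a4.2} {a4.3}, out.j being that stage's outer ports


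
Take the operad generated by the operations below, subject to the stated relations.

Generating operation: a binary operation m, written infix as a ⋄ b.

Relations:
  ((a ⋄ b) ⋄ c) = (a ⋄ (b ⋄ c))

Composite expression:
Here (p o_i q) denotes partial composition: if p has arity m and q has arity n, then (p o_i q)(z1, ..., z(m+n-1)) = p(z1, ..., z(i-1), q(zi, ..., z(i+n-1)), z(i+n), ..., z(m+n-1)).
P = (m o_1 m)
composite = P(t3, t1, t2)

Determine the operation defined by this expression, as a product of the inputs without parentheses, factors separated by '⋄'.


Every regrouping of m is equal, so read the t-inputs in written order.
(t3 ⋄ t1) spells out as t3 ⋄ t1
((t3 ⋄ t1) ⋄ t2) spells out as t3 ⋄ t1 ⋄ t2

t3 ⋄ t1 ⋄ t2


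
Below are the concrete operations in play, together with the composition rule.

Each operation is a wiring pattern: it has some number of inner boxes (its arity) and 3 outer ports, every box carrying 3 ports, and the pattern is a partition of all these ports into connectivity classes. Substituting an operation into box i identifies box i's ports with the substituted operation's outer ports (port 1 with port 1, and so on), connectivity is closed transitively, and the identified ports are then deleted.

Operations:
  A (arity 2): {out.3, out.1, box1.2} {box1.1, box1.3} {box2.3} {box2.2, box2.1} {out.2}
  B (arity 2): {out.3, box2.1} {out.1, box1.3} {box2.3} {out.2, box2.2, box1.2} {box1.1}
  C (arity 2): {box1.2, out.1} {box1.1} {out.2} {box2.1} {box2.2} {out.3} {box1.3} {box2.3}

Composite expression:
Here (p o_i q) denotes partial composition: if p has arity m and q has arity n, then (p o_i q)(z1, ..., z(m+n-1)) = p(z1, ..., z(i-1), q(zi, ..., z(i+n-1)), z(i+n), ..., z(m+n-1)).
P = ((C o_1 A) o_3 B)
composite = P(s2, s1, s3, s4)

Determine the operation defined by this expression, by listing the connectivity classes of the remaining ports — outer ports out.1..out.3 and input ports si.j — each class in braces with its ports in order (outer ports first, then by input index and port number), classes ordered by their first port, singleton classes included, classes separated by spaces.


{out.1} {out.2} {out.3} {s1.1, s1.2} {s1.3} {s2.1, s2.3} {s2.2} {s3.1} {s3.2, s4.2} {s3.3} {s4.1} {s4.3}


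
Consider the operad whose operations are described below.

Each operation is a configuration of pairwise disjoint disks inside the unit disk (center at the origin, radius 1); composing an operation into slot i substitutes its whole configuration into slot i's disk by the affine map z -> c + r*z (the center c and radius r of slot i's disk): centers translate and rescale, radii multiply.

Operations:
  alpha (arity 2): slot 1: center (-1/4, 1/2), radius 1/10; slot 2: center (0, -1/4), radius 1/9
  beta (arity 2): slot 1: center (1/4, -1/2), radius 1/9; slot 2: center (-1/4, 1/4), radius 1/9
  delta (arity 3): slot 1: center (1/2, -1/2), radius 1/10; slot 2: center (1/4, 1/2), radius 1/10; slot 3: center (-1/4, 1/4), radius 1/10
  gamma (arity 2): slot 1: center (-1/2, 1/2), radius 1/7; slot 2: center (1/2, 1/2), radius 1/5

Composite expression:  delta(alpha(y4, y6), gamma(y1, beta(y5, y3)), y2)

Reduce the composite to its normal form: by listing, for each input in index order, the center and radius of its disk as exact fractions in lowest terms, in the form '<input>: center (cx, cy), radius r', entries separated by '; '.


Follow each y-input down from delta: c' goes to c + r*c', radius to r*r'.
y4: after 2 affine steps, its disk has center (19/40, -9/20), radius 1/100
y6: after 2 affine steps, its disk has center (1/2, -21/40), radius 1/90
y1: after 2 affine steps, its disk has center (1/5, 11/20), radius 1/70
y5: after 3 affine steps, its disk has center (61/200, 27/50), radius 1/450
y3: after 3 affine steps, its disk has center (59/200, 111/200), radius 1/450
y2: after 1 affine step, its disk has center (-1/4, 1/4), radius 1/10

y1: center (1/5, 11/20), radius 1/70; y2: center (-1/4, 1/4), radius 1/10; y3: center (59/200, 111/200), radius 1/450; y4: center (19/40, -9/20), radius 1/100; y5: center (61/200, 27/50), radius 1/450; y6: center (1/2, -21/40), radius 1/90


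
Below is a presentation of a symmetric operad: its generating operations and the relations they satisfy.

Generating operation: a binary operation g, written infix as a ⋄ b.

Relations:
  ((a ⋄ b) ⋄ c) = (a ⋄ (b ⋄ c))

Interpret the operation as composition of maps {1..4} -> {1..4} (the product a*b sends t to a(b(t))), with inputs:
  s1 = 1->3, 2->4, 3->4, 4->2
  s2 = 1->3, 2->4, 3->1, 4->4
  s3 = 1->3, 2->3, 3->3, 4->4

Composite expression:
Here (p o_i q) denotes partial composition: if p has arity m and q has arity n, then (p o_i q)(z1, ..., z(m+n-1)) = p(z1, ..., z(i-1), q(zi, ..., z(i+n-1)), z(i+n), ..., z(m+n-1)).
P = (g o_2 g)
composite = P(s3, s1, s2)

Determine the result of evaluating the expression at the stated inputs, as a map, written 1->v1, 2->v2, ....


1->4, 2->3, 3->3, 4->3

(s1 ⋄ s2) = 1->4, 2->2, 3->3, 4->2
(s3 ⋄ (s1 ⋄ s2)) = 1->4, 2->3, 3->3, 4->3


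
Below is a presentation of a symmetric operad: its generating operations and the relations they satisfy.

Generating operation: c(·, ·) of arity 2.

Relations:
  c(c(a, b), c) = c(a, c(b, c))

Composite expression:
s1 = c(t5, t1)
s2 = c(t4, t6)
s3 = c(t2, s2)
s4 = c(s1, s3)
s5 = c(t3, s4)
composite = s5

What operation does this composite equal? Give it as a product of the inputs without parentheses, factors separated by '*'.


t3 * t5 * t1 * t2 * t4 * t6


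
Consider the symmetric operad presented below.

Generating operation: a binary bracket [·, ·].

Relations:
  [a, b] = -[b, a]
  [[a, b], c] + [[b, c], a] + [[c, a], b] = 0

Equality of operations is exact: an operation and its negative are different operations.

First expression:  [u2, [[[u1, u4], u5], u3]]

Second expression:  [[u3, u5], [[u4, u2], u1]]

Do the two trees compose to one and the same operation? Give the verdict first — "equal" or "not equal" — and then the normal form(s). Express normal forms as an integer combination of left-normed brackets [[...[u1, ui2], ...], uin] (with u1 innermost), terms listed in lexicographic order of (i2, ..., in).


not equal; first: -[[[[u1, u4], u5], u3], u2]; second: -[[[[u1, u2], u4], u3], u5] + [[[[u1, u2], u4], u5], u3] + [[[[u1, u4], u2], u3], u5] - [[[[u1, u4], u2], u5], u3]

The first expression, normalized: -[[[[u1, u4], u5], u3], u2]
The second expression, normalized: -[[[[u1, u2], u4], u3], u5] + [[[[u1, u2], u4], u5], u3] + [[[[u1, u4], u2], u3], u5] - [[[[u1, u4], u2], u5], u3]
Different reductions; not equal.


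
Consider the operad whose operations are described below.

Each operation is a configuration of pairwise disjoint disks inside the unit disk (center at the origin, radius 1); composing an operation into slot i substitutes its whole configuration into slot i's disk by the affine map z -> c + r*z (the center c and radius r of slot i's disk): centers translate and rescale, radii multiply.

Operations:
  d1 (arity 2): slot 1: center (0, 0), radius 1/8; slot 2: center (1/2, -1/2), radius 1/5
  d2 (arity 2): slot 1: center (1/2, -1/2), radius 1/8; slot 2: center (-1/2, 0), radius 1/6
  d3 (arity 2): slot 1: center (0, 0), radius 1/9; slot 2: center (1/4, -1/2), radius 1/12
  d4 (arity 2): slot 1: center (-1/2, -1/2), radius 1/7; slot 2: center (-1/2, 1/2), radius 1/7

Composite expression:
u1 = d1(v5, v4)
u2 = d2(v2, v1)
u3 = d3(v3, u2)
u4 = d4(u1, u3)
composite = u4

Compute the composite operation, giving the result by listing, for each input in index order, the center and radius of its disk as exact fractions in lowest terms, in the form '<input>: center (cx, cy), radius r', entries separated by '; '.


v1: center (-79/168, 3/7), radius 1/504; v2: center (-11/24, 71/168), radius 1/672; v3: center (-1/2, 1/2), radius 1/63; v4: center (-3/7, -4/7), radius 1/35; v5: center (-1/2, -1/2), radius 1/56

Below d4, radii multiply path by path; the v-disk centers shift.
tracing v5 down its 2-map path: center (-1/2, -1/2), radius 1/56
tracing v4 down its 2-map path: center (-3/7, -4/7), radius 1/35
tracing v3 down its 2-map path: center (-1/2, 1/2), radius 1/63
tracing v2 down its 3-map path: center (-11/24, 71/168), radius 1/672
tracing v1 down its 3-map path: center (-79/168, 3/7), radius 1/504


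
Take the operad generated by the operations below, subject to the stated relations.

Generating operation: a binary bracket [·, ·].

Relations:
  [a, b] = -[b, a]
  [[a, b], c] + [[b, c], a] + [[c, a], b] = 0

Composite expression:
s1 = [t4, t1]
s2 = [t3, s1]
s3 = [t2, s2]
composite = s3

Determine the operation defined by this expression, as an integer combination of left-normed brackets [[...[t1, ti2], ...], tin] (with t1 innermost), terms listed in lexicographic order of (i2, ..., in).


-[[[t1, t4], t3], t2]

In the tensor algebra, words opening t1 carry the t1-anchored form.
Composite bracket: [t2, [t3, [t4, t1]]]
Under [a, b] = ab - ba we get 8 signed associative words (2^3 = 8).
Keep just the words that open with t1:
  sign of t1t4t3t2 is -1, so it contributes -[[[t1, t4], t3], t2]


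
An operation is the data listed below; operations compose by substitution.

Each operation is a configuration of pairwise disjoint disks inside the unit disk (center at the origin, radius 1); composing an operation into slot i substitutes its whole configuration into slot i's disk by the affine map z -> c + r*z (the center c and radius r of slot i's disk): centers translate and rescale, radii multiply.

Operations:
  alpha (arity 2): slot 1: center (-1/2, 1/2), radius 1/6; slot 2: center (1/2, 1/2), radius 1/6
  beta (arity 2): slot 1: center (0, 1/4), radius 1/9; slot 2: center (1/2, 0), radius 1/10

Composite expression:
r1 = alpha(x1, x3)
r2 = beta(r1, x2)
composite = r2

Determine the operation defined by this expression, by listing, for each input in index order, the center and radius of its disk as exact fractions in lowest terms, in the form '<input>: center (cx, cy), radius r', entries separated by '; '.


x1: center (-1/18, 11/36), radius 1/54; x2: center (1/2, 0), radius 1/10; x3: center (1/18, 11/36), radius 1/54

Each x-disk chains the slot maps above it in beta; radii multiply.
for x1, the 2-step affine chain lands on center (-1/18, 11/36), radius 1/54
for x3, the 2-step affine chain lands on center (1/18, 11/36), radius 1/54
for x2, the 1-step affine chain lands on center (1/2, 0), radius 1/10


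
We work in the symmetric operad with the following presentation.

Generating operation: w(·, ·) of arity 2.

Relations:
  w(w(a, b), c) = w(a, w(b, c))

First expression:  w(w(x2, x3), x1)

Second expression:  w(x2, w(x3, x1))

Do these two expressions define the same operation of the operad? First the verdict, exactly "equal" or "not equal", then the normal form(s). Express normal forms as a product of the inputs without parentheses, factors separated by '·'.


In normal form, the first expression is x2 · x3 · x1
In normal form, the second expression is x2 · x3 · x1
The normal forms match — equal.

equal; both compose to x2 · x3 · x1


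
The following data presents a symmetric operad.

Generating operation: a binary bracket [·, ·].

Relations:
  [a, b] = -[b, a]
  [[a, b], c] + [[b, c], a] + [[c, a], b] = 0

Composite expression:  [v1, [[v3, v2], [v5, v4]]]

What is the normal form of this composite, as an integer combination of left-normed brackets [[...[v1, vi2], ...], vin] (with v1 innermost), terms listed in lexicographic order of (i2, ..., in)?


Skip Jacobi rewriting: expand, keep v1-initial words, read off terms.
Composite bracket: [v1, [[v3, v2], [v5, v4]]]
Applying ab - ba throughout gives 16 signed words (2^4 = 16).
Only words starting with v1 matter:
  word v1v2v3v4v5 has sign +1, contributing +[[[[v1, v2], v3], v4], v5]
  word v1v2v3v5v4 has sign -1, contributing -[[[[v1, v2], v3], v5], v4]
  word v1v3v2v4v5 has sign -1, contributing -[[[[v1, v3], v2], v4], v5]
  word v1v3v2v5v4 has sign +1, contributing +[[[[v1, v3], v2], v5], v4]
  word v1v4v5v2v3 has sign -1, contributing -[[[[v1, v4], v5], v2], v3]
  word v1v4v5v3v2 has sign +1, contributing +[[[[v1, v4], v5], v3], v2]
  word v1v5v4v2v3 has sign +1, contributing +[[[[v1, v5], v4], v2], v3]
  word v1v5v4v3v2 has sign -1, contributing -[[[[v1, v5], v4], v3], v2]

[[[[v1, v2], v3], v4], v5] - [[[[v1, v2], v3], v5], v4] - [[[[v1, v3], v2], v4], v5] + [[[[v1, v3], v2], v5], v4] - [[[[v1, v4], v5], v2], v3] + [[[[v1, v4], v5], v3], v2] + [[[[v1, v5], v4], v2], v3] - [[[[v1, v5], v4], v3], v2]


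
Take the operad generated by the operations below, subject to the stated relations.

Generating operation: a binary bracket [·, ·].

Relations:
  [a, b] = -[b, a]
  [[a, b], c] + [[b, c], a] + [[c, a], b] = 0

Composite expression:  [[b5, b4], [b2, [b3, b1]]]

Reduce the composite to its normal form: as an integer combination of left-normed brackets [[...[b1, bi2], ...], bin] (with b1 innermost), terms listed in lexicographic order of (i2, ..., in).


[[[[b1, b3], b2], b4], b5] - [[[[b1, b3], b2], b5], b4]

Skip Jacobi rewriting: expand, keep b1-initial words, read off terms.
Composite bracket: [[b5, b4], [b2, [b3, b1]]]
Full expansion: 16 signed words from ab - ba (2^4 = 16).
Coefficients come from the b1-initial words:
  sign of b1b3b2b4b5 is +1, so it contributes +[[[[b1, b3], b2], b4], b5]
  sign of b1b3b2b5b4 is -1, so it contributes -[[[[b1, b3], b2], b5], b4]


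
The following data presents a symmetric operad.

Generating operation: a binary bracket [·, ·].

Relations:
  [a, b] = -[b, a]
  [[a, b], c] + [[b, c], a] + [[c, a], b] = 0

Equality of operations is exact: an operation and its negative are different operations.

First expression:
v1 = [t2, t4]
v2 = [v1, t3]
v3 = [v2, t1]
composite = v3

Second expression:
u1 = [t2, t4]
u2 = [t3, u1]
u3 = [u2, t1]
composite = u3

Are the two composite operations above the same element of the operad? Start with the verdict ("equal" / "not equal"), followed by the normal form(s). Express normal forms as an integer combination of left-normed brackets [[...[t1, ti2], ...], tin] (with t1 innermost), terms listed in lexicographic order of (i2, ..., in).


The first expression, normalized: -[[[t1, t2], t4], t3] + [[[t1, t3], t2], t4] - [[[t1, t3], t4], t2] + [[[t1, t4], t2], t3]
The second expression, normalized: [[[t1, t2], t4], t3] - [[[t1, t3], t2], t4] + [[[t1, t3], t4], t2] - [[[t1, t4], t2], t3]
They disagree, so not equal.

not equal — first -[[[t1, t2], t4], t3] + [[[t1, t3], t2], t4] - [[[t1, t3], t4], t2] + [[[t1, t4], t2], t3], second [[[t1, t2], t4], t3] - [[[t1, t3], t2], t4] + [[[t1, t3], t4], t2] - [[[t1, t4], t2], t3]


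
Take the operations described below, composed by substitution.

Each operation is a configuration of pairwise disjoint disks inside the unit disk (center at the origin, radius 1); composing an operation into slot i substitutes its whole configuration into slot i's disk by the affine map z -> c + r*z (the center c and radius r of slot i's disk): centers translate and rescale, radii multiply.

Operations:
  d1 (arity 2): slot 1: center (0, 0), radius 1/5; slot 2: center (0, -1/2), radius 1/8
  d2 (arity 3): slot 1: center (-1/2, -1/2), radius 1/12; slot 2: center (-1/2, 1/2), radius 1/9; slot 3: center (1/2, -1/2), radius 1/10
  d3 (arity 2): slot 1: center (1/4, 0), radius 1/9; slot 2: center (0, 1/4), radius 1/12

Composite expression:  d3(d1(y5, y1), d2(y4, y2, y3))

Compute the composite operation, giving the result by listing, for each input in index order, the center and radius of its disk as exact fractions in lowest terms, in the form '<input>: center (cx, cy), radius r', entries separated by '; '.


Only the slot chain above each y matters under d3; compose those maps.
y5 passes through 2 substitutions, ending at center (1/4, 0), radius 1/45
y1 passes through 2 substitutions, ending at center (1/4, -1/18), radius 1/72
y4 passes through 2 substitutions, ending at center (-1/24, 5/24), radius 1/144
y2 passes through 2 substitutions, ending at center (-1/24, 7/24), radius 1/108
y3 passes through 2 substitutions, ending at center (1/24, 5/24), radius 1/120

y1: center (1/4, -1/18), radius 1/72; y2: center (-1/24, 7/24), radius 1/108; y3: center (1/24, 5/24), radius 1/120; y4: center (-1/24, 5/24), radius 1/144; y5: center (1/4, 0), radius 1/45


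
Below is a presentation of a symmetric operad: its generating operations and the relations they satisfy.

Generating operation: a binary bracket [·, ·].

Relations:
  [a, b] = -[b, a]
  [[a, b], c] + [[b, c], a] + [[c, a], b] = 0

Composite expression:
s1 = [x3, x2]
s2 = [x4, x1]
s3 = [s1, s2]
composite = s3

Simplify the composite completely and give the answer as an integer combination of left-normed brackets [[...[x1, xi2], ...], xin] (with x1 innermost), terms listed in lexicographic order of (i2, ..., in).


-[[[x1, x4], x2], x3] + [[[x1, x4], x3], x2]


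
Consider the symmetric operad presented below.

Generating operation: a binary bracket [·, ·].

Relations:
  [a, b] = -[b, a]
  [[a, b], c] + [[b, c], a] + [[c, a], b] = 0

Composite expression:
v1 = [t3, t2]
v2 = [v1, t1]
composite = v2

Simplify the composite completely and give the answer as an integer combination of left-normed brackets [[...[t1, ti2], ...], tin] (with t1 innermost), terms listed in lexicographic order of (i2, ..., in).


[[t1, t2], t3] - [[t1, t3], t2]

Skip Jacobi rewriting: expand, keep t1-initial words, read off terms.
Composite bracket: [[t3, t2], t1]
Each bracket splits as ab - ba, giving 4 signed words (2^2 = 4).
Coefficients come from the t1-initial words:
  from t1t2t3, sign +1: term +[[t1, t2], t3]
  from t1t3t2, sign -1: term -[[t1, t3], t2]


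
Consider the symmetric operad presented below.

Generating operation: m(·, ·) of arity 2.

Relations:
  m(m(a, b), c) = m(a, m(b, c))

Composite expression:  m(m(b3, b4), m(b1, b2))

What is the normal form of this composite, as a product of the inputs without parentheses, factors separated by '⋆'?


b3 ⋆ b4 ⋆ b1 ⋆ b2

All parenthesizations of m agree; list the b-inputs left to right.
m(b3, b4) flattens to b3 ⋆ b4
m(b1, b2) flattens to b1 ⋆ b2
m(m(b3, b4), m(b1, b2)) flattens to b3 ⋆ b4 ⋆ b1 ⋆ b2


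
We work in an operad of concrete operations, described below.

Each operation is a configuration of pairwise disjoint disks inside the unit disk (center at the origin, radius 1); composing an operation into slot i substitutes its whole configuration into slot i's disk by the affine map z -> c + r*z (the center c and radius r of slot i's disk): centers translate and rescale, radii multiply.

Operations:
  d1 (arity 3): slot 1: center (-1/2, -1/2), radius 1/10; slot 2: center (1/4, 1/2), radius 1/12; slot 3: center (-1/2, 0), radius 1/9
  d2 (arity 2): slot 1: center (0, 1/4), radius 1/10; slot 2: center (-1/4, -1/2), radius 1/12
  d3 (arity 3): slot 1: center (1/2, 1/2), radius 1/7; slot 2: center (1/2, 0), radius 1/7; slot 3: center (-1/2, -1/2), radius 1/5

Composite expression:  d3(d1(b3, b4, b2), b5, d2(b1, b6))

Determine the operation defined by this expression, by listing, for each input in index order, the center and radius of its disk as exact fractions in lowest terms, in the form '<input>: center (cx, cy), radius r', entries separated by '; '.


b1: center (-1/2, -9/20), radius 1/50; b2: center (3/7, 1/2), radius 1/63; b3: center (3/7, 3/7), radius 1/70; b4: center (15/28, 4/7), radius 1/84; b5: center (1/2, 0), radius 1/7; b6: center (-11/20, -3/5), radius 1/60

Each b-disk chains the slot maps above it in d3; radii multiply.
b3: after 2 affine steps, its disk has center (3/7, 3/7), radius 1/70
b4: after 2 affine steps, its disk has center (15/28, 4/7), radius 1/84
b2: after 2 affine steps, its disk has center (3/7, 1/2), radius 1/63
b5: after 1 affine step, its disk has center (1/2, 0), radius 1/7
b1: after 2 affine steps, its disk has center (-1/2, -9/20), radius 1/50
b6: after 2 affine steps, its disk has center (-11/20, -3/5), radius 1/60


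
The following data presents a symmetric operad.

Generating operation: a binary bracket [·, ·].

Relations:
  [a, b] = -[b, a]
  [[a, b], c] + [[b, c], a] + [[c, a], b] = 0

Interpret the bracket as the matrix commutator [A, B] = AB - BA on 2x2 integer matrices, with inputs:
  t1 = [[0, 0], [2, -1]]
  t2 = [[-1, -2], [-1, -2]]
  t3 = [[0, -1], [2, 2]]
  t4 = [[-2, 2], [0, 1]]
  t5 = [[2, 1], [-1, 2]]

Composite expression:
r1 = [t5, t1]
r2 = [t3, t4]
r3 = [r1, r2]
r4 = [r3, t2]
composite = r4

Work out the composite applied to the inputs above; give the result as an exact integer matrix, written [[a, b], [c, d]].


[[100, 40], [30, -100]]

[t5, t1] = [[2, -1], [-1, -2]]
[t3, t4] = [[-4, -7], [-6, 4]]
[[t5, t1], [t3, t4]] = [[-1, -36], [32, 1]]
[[[t5, t1], [t3, t4]], t2] = [[100, 40], [30, -100]]


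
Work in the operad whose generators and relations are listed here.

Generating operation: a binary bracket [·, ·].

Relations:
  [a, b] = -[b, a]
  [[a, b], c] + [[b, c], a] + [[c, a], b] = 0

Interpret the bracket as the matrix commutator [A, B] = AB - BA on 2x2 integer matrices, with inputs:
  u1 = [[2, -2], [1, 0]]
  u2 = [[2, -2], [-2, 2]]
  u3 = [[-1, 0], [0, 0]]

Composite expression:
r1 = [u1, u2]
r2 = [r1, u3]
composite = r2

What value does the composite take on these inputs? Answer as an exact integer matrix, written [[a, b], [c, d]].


[u1, u2] = [[6, -4], [4, -6]]
[[u1, u2], u3] = [[0, -4], [-4, 0]]

[[0, -4], [-4, 0]]


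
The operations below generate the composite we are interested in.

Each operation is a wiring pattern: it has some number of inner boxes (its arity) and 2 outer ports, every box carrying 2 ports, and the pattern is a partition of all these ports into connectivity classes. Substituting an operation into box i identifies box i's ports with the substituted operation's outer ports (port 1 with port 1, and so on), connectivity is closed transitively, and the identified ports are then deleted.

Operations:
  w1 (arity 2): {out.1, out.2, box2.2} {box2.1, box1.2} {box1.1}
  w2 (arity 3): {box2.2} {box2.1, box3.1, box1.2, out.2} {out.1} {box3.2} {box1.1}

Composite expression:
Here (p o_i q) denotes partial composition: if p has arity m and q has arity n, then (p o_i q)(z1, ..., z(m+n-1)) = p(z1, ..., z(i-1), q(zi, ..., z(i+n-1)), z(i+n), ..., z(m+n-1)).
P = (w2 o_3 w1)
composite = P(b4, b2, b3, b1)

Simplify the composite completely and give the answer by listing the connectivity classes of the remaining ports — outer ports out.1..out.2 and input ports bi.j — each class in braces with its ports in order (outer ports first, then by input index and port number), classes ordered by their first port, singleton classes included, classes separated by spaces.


Connectivity passes through glued w2-boundaries; trace each wire chain.
composing w1 on (b3, b1), with out.j its own outer ports: {out.1, out.2, b1.2} {b1.1, b3.2} {b3.1}
composing w2 on (b4, b2, b3, b1), with out.j its own outer ports: {out.1} {out.2, b1.2, b2.1, b4.2} {b1.1, b3.2} {b2.2} {b3.1} {b4.1}

{out.1} {out.2, b1.2, b2.1, b4.2} {b1.1, b3.2} {b2.2} {b3.1} {b4.1}


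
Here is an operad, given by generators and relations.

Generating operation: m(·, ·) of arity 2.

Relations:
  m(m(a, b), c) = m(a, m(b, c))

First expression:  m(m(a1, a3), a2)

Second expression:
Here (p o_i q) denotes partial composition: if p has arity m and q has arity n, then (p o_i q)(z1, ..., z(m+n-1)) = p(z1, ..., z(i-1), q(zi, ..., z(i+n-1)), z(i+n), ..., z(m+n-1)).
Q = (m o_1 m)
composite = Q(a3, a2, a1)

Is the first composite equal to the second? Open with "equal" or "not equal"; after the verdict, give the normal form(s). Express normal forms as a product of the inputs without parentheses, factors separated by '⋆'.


Reducing the first expression gives a1 ⋆ a3 ⋆ a2
Reducing the second expression gives a3 ⋆ a2 ⋆ a1
They disagree, so not equal.

not equal; first: a1 ⋆ a3 ⋆ a2; second: a3 ⋆ a2 ⋆ a1


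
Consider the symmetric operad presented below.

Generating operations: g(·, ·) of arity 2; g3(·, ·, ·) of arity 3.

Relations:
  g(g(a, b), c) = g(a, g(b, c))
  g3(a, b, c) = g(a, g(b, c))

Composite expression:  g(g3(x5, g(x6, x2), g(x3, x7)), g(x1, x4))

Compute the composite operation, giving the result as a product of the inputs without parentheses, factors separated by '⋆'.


x5 ⋆ x6 ⋆ x2 ⋆ x3 ⋆ x7 ⋆ x1 ⋆ x4

Key point: g is associative — brackets drop, the x-order remains.
g(x6, x2) flattens to x6 ⋆ x2
g(x3, x7) flattens to x3 ⋆ x7
g3(x5, g(x6, x2), g(x3, x7)) flattens to x5 ⋆ x6 ⋆ x2 ⋆ x3 ⋆ x7
g(x1, x4) flattens to x1 ⋆ x4
g(g3(x5, g(x6, x2), g(x3, x7)), g(x1, x4)) flattens to x5 ⋆ x6 ⋆ x2 ⋆ x3 ⋆ x7 ⋆ x1 ⋆ x4


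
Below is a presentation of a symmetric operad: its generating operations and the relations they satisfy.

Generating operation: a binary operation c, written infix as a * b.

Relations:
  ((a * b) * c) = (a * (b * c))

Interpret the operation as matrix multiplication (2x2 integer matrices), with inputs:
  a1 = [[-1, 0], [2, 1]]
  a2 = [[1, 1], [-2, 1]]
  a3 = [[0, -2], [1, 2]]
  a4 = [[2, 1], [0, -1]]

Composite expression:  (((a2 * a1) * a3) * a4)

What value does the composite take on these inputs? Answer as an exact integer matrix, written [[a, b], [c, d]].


[[2, 1], [2, 7]]


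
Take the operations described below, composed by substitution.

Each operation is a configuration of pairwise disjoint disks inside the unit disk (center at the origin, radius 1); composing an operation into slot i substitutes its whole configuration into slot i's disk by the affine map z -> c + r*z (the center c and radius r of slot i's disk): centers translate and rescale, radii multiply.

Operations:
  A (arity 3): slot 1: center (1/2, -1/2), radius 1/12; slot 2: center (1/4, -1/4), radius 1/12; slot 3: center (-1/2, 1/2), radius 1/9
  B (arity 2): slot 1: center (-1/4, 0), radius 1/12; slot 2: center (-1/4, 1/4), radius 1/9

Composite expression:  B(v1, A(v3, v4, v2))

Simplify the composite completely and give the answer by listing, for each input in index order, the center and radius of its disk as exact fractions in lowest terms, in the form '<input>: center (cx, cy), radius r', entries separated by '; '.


Below B, radii multiply path by path; the v-disk centers shift.
input v1: applying the 1 nested substitution gives center (-1/4, 0), radius 1/12
input v3: applying the 2 nested substitutions gives center (-7/36, 7/36), radius 1/108
input v4: applying the 2 nested substitutions gives center (-2/9, 2/9), radius 1/108
input v2: applying the 2 nested substitutions gives center (-11/36, 11/36), radius 1/81

v1: center (-1/4, 0), radius 1/12; v2: center (-11/36, 11/36), radius 1/81; v3: center (-7/36, 7/36), radius 1/108; v4: center (-2/9, 2/9), radius 1/108


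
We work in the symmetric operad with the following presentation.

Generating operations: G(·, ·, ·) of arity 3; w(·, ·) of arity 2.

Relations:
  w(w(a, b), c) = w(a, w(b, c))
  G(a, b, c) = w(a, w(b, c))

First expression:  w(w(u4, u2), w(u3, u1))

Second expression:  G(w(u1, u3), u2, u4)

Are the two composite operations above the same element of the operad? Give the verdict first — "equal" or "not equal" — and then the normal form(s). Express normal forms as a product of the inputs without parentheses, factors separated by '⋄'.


not equal; the first gives u4 ⋄ u2 ⋄ u3 ⋄ u1 and the second u1 ⋄ u3 ⋄ u2 ⋄ u4

The first composite normalizes to u4 ⋄ u2 ⋄ u3 ⋄ u1
The second composite normalizes to u1 ⋄ u3 ⋄ u2 ⋄ u4
Different reductions; not equal.


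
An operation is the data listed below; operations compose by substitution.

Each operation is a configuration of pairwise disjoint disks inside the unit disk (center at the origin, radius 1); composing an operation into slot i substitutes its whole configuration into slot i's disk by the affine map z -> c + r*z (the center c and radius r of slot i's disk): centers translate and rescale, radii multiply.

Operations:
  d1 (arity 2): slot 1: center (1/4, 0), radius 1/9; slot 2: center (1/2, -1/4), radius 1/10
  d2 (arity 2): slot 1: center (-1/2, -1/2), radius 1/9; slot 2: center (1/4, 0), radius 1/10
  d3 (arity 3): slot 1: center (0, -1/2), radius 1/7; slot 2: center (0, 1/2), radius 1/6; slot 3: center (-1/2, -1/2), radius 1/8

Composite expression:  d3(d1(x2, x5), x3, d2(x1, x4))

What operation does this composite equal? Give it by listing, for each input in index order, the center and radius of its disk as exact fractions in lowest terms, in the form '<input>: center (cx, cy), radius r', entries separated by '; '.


x1: center (-9/16, -9/16), radius 1/72; x2: center (1/28, -1/2), radius 1/63; x3: center (0, 1/2), radius 1/6; x4: center (-15/32, -1/2), radius 1/80; x5: center (1/14, -15/28), radius 1/70

Affine substitution under d3: radii multiply and x-centers shift.
tracing x2 down its 2-map path: center (1/28, -1/2), radius 1/63
tracing x5 down its 2-map path: center (1/14, -15/28), radius 1/70
tracing x3 down its 1-map path: center (0, 1/2), radius 1/6
tracing x1 down its 2-map path: center (-9/16, -9/16), radius 1/72
tracing x4 down its 2-map path: center (-15/32, -1/2), radius 1/80


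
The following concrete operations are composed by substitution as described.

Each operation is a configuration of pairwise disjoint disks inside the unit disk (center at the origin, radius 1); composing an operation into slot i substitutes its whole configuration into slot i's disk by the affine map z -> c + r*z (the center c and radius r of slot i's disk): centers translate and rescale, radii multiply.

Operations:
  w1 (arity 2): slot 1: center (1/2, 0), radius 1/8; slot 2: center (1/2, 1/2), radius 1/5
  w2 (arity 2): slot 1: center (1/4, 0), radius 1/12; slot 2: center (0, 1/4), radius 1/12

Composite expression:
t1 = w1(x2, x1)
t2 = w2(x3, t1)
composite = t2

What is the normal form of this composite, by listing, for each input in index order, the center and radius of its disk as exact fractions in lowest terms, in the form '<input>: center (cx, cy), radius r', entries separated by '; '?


x1: center (1/24, 7/24), radius 1/60; x2: center (1/24, 1/4), radius 1/96; x3: center (1/4, 0), radius 1/12


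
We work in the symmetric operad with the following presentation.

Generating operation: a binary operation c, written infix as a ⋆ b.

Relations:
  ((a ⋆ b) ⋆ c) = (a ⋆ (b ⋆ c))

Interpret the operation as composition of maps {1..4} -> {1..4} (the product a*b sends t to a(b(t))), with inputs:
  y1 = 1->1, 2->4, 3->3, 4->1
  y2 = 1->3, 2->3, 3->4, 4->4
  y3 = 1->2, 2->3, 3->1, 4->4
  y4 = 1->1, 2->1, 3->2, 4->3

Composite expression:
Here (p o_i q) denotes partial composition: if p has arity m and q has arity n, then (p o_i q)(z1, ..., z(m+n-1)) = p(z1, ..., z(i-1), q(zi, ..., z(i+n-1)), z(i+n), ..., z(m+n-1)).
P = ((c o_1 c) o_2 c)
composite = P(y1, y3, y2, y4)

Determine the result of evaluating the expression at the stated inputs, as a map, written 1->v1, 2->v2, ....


1->1, 2->1, 3->1, 4->1

(y3 ⋆ y2) = 1->1, 2->1, 3->4, 4->4
(y1 ⋆ (y3 ⋆ y2)) = 1->1, 2->1, 3->1, 4->1
((y1 ⋆ (y3 ⋆ y2)) ⋆ y4) = 1->1, 2->1, 3->1, 4->1
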